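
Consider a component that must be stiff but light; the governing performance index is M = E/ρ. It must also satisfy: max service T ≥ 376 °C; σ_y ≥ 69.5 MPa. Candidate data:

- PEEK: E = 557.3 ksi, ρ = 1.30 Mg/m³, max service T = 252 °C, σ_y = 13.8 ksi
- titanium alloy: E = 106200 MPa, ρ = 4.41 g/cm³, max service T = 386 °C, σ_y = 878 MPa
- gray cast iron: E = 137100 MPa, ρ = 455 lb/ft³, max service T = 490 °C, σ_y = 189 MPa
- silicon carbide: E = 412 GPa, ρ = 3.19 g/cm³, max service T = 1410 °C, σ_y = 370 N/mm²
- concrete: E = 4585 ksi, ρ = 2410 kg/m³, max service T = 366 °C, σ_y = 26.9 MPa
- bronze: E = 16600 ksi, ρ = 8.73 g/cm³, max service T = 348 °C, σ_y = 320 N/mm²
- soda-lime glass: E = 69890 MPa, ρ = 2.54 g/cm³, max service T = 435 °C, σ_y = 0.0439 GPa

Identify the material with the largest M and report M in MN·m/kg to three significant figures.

silicon carbide, M = 129 MN·m/kg

Screen on constraints: max service T ≥ 376 °C; σ_y ≥ 69.5 MPa. Survivors: titanium alloy, gray cast iron, silicon carbide.
After converting to SI:
  titanium alloy: E = 106.2 GPa, ρ = 4410 kg/m³
  gray cast iron: E = 137.1 GPa, ρ = 7288 kg/m³
  silicon carbide: E = 412.0 GPa, ρ = 3190 kg/m³
  silicon carbide: M = 129 MN·m/kg
  titanium alloy: M = 24.1 MN·m/kg
  gray cast iron: M = 18.8 MN·m/kg
The maximum is for silicon carbide.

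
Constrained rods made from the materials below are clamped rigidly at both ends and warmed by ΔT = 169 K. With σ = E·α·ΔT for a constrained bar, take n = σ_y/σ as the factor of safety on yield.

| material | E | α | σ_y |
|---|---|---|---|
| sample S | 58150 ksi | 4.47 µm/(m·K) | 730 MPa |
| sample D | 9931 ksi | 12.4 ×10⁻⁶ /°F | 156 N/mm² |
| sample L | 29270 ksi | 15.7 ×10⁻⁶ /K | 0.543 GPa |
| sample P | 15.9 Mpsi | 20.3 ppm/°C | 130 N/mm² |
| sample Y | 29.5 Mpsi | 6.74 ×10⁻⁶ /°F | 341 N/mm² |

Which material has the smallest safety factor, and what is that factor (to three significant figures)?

sample P, n = 0.346

With everything in SI (GPa, ×10⁻⁶/K, MPa):
  sample S: E = 400.9, α = 4.47, σ_y = 730.0 → σ = 303 MPa, n = 2.41
  sample D: E = 68.47, α = 22.3, σ_y = 156.0 → σ = 258 MPa, n = 0.604
  sample L: E = 201.8, α = 15.7, σ_y = 543.0 → σ = 535 MPa, n = 1.01
  sample P: E = 109.6, α = 20.3, σ_y = 130.0 → σ = 376 MPa, n = 0.346
  sample Y: E = 203.4, α = 12.1, σ_y = 341.0 → σ = 417 MPa, n = 0.818
The minimum is sample P at n = 0.346.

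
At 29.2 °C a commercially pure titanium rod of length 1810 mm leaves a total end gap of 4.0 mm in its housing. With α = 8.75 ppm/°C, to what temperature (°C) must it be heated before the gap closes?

282 °C

α·L₀·ΔT = 4.0 mm ⇒ ΔT = 4.0 / (8.75×10⁻⁶ × 1810.0) = 252.6 K.
T = 29.2 + 252.6 = 281.8 °C.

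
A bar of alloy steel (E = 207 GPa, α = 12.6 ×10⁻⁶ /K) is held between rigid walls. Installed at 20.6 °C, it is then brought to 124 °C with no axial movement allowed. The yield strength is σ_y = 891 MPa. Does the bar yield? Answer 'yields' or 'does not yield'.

does not yield

ΔT = 103.4 K. Constrained thermal stress σ = E·α·ΔT = 207.0×10³ MPa × 12.6×10⁻⁶ × 103.4 = 270 MPa (compressive).
Compare to σ_y = 891 MPa: σ < σ_y, so it does not yield.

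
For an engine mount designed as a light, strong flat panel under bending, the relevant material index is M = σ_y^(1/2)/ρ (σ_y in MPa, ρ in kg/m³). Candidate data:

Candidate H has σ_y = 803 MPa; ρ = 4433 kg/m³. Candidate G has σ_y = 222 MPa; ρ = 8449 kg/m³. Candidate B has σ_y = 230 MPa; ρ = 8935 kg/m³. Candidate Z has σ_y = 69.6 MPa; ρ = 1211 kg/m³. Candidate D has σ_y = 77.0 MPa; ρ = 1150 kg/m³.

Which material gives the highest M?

candidate D

Evaluate M for each candidate:
  candidate D: M = 7.63×10⁻³
  candidate Z: M = 6.89×10⁻³
  candidate H: M = 6.39×10⁻³
  candidate G: M = 1.76×10⁻³
  candidate B: M = 1.70×10⁻³
Highest index: candidate D.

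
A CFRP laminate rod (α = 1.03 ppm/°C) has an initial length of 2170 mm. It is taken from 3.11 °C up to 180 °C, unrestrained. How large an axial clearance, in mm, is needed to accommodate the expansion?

0.395 mm

ΔT = 180 − 3.11 = 176.9 K.
ΔL = α·L₀·ΔT = 1.03×10⁻⁶ × 2170 mm × 176.9 K = 0.395 mm.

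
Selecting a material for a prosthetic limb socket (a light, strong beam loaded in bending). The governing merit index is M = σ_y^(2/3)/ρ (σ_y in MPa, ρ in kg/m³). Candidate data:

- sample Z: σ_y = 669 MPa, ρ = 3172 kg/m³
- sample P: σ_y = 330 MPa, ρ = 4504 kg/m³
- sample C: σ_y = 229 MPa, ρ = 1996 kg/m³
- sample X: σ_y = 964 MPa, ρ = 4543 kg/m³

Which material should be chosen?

sample Z

Per-candidate index values:
  sample Z: M = 24.1×10⁻³
  sample X: M = 21.5×10⁻³
  sample C: M = 18.8×10⁻³
  sample P: M = 10.6×10⁻³
Sample Z has the largest M.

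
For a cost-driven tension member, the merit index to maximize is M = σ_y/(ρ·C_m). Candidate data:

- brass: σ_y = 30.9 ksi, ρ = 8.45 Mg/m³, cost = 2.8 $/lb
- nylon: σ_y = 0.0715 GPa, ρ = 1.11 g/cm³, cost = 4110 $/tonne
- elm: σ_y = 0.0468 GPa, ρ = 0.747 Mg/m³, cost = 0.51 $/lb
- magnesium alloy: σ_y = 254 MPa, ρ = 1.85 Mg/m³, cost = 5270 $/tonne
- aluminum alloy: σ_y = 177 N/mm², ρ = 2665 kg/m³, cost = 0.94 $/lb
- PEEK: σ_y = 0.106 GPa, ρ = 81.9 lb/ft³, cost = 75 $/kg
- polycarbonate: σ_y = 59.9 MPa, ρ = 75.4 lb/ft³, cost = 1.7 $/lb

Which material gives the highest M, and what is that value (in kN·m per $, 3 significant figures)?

elm, M = 55.7 kN·m per $

Putting every candidate on a common basis:
  brass: σ_y = 213.0 MPa, ρ = 8450 kg/m³, cost = 6.173 $/kg
  nylon: σ_y = 71.50 MPa, ρ = 1110 kg/m³, cost = 4.110 $/kg
  elm: σ_y = 46.80 MPa, ρ = 747.0 kg/m³, cost = 1.124 $/kg
  magnesium alloy: σ_y = 254.0 MPa, ρ = 1850 kg/m³, cost = 5.270 $/kg
  aluminum alloy: σ_y = 177.0 MPa, ρ = 2665 kg/m³, cost = 2.072 $/kg
  PEEK: σ_y = 106.0 MPa, ρ = 1312 kg/m³, cost = 75.00 $/kg
  polycarbonate: σ_y = 59.90 MPa, ρ = 1208 kg/m³, cost = 3.748 $/kg
  elm: M = 55.7 kN·m per $
  aluminum alloy: M = 32.0 kN·m per $
  magnesium alloy: M = 26.1 kN·m per $
  nylon: M = 15.7 kN·m per $
  polycarbonate: M = 13.2 kN·m per $
  brass: M = 4.08 kN·m per $
  PEEK: M = 1.08 kN·m per $
Elm ranks first.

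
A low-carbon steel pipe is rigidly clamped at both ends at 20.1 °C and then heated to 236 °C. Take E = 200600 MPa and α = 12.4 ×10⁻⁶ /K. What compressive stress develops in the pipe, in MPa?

E = 200600 MPa = 200.6 GPa.
ΔT = 215.9 K. Constrained thermal stress σ = E·α·ΔT = 200.6×10³ MPa × 12.4×10⁻⁶ × 215.9 = 537 MPa (compressive).

537 MPa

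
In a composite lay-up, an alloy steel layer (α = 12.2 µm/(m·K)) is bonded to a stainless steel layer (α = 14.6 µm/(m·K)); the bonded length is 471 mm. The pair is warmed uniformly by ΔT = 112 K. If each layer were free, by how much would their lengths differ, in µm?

Δα = |12.2 − 14.6|×10⁻⁶/K = 2.40×10⁻⁶/K.
ΔL_mismatch = Δα·L·ΔT = 2.40×10⁻⁶ × 471.0 mm × 112.0 K = 127 µm.

127 µm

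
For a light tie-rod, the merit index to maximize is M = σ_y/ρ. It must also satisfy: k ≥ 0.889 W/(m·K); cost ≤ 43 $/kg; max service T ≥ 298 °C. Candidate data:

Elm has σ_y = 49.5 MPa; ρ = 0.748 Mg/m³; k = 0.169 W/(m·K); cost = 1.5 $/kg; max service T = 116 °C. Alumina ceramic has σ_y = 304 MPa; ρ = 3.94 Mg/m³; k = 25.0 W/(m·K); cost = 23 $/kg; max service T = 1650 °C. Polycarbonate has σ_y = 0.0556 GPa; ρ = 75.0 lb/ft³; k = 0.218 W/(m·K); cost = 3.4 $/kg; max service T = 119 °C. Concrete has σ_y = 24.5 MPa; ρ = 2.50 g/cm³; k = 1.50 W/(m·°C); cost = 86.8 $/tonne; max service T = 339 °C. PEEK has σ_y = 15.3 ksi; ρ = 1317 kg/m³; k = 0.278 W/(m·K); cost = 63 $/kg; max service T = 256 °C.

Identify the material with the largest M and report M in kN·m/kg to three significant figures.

Screen on constraints: k ≥ 0.889 W/(m·K); cost ≤ 43 $/kg; max service T ≥ 298 °C. Survivors: alumina ceramic, concrete.
Putting every candidate on a common basis:
  alumina ceramic: σ_y = 304.0 MPa, ρ = 3940 kg/m³
  concrete: σ_y = 24.50 MPa, ρ = 2500 kg/m³
  alumina ceramic: M = 77.2 kN·m/kg
  concrete: M = 9.80 kN·m/kg
Highest index: alumina ceramic.

alumina ceramic, M = 77.2 kN·m/kg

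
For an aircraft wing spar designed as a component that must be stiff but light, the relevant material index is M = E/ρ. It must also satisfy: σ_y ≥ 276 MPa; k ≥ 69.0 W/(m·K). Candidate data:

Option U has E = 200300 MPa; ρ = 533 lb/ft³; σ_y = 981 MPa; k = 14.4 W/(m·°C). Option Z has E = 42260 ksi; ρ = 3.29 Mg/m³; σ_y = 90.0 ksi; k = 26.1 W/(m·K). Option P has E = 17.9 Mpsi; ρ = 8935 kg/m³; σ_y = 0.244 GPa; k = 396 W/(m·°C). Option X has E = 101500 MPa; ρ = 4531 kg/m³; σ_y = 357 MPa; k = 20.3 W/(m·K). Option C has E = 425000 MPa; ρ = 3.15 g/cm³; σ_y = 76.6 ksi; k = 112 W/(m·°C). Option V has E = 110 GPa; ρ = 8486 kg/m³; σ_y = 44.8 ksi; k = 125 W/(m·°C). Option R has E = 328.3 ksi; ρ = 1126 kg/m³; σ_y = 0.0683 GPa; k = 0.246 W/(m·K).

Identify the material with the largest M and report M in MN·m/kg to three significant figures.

option C, M = 135 MN·m/kg

Screen on constraints: σ_y ≥ 276 MPa; k ≥ 69.0 W/(m·K). Survivors: option C, option V.
Normalizing units and computing the index:
  option C: E = 425.0 GPa, ρ = 3150 kg/m³
  option V: E = 110.0 GPa, ρ = 8486 kg/m³
  option C: M = 135 MN·m/kg
  option V: M = 13.0 MN·m/kg
Highest index: option C.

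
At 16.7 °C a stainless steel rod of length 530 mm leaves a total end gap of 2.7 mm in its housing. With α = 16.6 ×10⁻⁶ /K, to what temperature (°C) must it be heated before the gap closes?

α·L₀·ΔT = 2.7 mm ⇒ ΔT = 2.7 / (16.6×10⁻⁶ × 530.0) = 306.9 K.
T = 16.7 + 306.9 = 323.6 °C.

324 °C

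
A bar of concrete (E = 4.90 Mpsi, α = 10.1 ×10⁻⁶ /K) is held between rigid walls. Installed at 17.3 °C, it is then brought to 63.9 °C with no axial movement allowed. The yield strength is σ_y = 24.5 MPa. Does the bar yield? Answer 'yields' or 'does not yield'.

does not yield

E = 4.90 Mpsi = 33.78 GPa.
ΔT = 46.60 K. Constrained thermal stress σ = E·α·ΔT = 33.78×10³ MPa × 10.1×10⁻⁶ × 46.60 = 15.9 MPa (compressive).
Compare to σ_y = 24.5 MPa: σ < σ_y, so it does not yield.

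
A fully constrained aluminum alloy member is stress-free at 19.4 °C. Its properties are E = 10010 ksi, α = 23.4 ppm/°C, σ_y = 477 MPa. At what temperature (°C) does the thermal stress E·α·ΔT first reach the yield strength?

E = 10010 ksi = 69.02 GPa.
E·α·ΔT = 477.0 MPa ⇒ ΔT = 477.0 / (69.02×10³ × 23.4×10⁻⁶) = 295.4 K.
T = 19.4 + 295.4 = 314.8 °C.

315 °C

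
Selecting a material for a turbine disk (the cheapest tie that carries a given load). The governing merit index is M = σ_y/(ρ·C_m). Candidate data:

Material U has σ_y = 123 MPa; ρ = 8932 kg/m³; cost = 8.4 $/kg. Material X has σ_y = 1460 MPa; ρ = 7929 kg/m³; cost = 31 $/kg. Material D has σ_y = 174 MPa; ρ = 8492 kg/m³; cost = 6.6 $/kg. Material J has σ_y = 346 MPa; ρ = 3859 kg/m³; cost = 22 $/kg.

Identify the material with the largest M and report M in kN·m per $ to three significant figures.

Evaluate M for each candidate:
  material X: M = 5.94 kN·m per $
  material J: M = 4.08 kN·m per $
  material D: M = 3.10 kN·m per $
  material U: M = 1.64 kN·m per $
Highest index: material X.

material X, M = 5.94 kN·m per $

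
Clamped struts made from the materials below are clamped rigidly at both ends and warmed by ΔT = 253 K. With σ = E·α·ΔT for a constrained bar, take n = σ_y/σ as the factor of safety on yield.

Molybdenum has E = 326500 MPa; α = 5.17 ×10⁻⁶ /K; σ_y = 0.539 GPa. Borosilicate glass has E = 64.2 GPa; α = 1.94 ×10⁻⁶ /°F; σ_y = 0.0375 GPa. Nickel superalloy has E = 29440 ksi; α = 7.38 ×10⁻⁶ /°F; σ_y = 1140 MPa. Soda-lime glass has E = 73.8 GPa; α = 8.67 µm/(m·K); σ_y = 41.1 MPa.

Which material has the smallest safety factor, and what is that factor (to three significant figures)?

soda-lime glass, n = 0.254

Per material, after unit conversion:
  molybdenum: E = 326.5, α = 5.17, σ_y = 539.0 → σ = 427 MPa, n = 1.26
  borosilicate glass: E = 64.20, α = 3.49, σ_y = 37.50 → σ = 56.7 MPa, n = 0.661
  nickel superalloy: E = 203.0, α = 13.3, σ_y = 1140 → σ = 682 MPa, n = 1.67
  soda-lime glass: E = 73.80, α = 8.67, σ_y = 41.10 → σ = 162 MPa, n = 0.254
Smallest n: soda-lime glass with n = 0.254.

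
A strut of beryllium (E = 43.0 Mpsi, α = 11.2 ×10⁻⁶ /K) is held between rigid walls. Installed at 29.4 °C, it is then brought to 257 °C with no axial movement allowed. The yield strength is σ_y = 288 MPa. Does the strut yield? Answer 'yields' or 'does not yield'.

yields

E = 43.0 Mpsi = 296.5 GPa.
ΔT = 227.6 K. Constrained thermal stress σ = E·α·ΔT = 296.5×10³ MPa × 11.2×10⁻⁶ × 227.6 = 756 MPa (compressive).
Compare to σ_y = 288 MPa: σ ≥ σ_y, so it yields.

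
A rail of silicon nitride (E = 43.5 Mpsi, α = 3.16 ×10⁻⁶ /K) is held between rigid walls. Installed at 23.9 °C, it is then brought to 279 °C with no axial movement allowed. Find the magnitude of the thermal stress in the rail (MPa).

E = 43.5 Mpsi = 299.9 GPa.
ΔT = 255.1 K. Constrained thermal stress σ = E·α·ΔT = 299.9×10³ MPa × 3.16×10⁻⁶ × 255.1 = 242 MPa (compressive).

242 MPa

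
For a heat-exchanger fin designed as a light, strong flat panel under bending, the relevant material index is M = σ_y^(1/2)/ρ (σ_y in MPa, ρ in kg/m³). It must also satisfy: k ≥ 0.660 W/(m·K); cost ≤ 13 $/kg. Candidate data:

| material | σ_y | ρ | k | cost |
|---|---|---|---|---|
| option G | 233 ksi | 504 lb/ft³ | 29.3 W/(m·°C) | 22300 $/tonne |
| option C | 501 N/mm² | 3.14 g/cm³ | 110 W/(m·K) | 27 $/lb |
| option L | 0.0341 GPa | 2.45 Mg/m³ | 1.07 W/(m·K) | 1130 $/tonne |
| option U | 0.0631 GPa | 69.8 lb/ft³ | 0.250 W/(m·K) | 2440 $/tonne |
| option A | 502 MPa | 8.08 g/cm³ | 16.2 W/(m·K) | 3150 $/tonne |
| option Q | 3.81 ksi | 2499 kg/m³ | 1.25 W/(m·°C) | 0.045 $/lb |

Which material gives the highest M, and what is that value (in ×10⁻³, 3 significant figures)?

option A, M = 2.77×10⁻³

Screen on constraints: k ≥ 0.660 W/(m·K); cost ≤ 13 $/kg. Survivors: option L, option A, option Q.
Normalizing units and computing the index:
  option L: σ_y = 34.10 MPa, ρ = 2450 kg/m³
  option A: σ_y = 502.0 MPa, ρ = 8080 kg/m³
  option Q: σ_y = 26.27 MPa, ρ = 2499 kg/m³
  option A: M = 2.77×10⁻³
  option L: M = 2.38×10⁻³
  option Q: M = 2.05×10⁻³
The maximum is for option A.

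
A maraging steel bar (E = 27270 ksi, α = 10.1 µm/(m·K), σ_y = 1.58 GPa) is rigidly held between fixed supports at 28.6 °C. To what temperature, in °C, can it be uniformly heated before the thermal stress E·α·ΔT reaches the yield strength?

E = 27270 ksi = 188.0 GPa.
σ_y = 1.58 GPa = 1580 MPa.
E·α·ΔT = 1580 MPa ⇒ ΔT = 1580 / (188.0×10³ × 10.1×10⁻⁶) = 832.0 K.
T = 28.6 + 832.0 = 860.6 °C.

861 °C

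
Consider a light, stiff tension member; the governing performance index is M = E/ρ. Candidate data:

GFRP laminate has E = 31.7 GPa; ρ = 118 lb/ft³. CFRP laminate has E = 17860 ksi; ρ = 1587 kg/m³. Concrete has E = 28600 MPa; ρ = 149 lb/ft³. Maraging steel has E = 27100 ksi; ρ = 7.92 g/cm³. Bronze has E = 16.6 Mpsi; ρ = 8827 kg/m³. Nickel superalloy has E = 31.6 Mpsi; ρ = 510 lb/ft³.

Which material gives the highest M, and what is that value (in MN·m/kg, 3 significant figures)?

After converting to SI:
  GFRP laminate: E = 31.70 GPa, ρ = 1890 kg/m³
  CFRP laminate: E = 123.1 GPa, ρ = 1587 kg/m³
  concrete: E = 28.60 GPa, ρ = 2387 kg/m³
  maraging steel: E = 186.8 GPa, ρ = 7920 kg/m³
  bronze: E = 114.5 GPa, ρ = 8827 kg/m³
  nickel superalloy: E = 217.9 GPa, ρ = 8169 kg/m³
  CFRP laminate: M = 77.6 MN·m/kg
  nickel superalloy: M = 26.7 MN·m/kg
  maraging steel: M = 23.6 MN·m/kg
  GFRP laminate: M = 16.8 MN·m/kg
  bronze: M = 13.0 MN·m/kg
  concrete: M = 12.0 MN·m/kg
The maximum is for CFRP laminate.

CFRP laminate, M = 77.6 MN·m/kg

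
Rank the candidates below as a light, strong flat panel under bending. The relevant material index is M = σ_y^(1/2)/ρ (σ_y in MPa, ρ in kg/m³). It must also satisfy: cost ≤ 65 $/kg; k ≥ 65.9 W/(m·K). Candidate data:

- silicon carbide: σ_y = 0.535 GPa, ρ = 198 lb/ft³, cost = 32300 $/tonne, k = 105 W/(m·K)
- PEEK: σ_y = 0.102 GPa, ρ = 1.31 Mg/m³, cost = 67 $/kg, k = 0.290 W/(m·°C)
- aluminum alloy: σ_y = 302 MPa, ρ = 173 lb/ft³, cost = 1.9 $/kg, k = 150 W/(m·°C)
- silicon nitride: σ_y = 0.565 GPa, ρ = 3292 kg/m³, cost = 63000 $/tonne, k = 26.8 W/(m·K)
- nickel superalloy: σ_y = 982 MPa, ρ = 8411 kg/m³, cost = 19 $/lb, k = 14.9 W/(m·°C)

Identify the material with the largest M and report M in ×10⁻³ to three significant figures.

silicon carbide, M = 7.29×10⁻³

Screen on constraints: cost ≤ 65 $/kg; k ≥ 65.9 W/(m·K). Survivors: silicon carbide, aluminum alloy.
In SI units:
  silicon carbide: σ_y = 535.0 MPa, ρ = 3172 kg/m³
  aluminum alloy: σ_y = 302.0 MPa, ρ = 2771 kg/m³
  silicon carbide: M = 7.29×10⁻³
  aluminum alloy: M = 6.27×10⁻³
Silicon carbide has the largest M.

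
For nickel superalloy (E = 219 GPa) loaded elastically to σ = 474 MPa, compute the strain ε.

2.16×10⁻³

ε = σ/E = 474 / 219000 = 2.16×10⁻³.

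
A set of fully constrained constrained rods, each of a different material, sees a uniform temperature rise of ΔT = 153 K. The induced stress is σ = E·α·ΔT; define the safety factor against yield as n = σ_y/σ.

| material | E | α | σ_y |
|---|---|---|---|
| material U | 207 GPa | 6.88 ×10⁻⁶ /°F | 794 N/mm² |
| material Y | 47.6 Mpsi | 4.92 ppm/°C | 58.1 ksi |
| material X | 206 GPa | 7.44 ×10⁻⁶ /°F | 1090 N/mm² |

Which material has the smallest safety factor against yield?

material Y

In consistent units (E in GPa, α in ×10⁻⁶/K, σ_y in MPa):
  material U: E = 207.0, α = 12.4, σ_y = 794.0 → σ = 392 MPa, n = 2.02
  material Y: E = 328.2, α = 4.92, σ_y = 400.6 → σ = 247 MPa, n = 1.62
  material X: E = 206.0, α = 13.4, σ_y = 1090 → σ = 422 MPa, n = 2.58
The minimum is material Y at n = 1.62.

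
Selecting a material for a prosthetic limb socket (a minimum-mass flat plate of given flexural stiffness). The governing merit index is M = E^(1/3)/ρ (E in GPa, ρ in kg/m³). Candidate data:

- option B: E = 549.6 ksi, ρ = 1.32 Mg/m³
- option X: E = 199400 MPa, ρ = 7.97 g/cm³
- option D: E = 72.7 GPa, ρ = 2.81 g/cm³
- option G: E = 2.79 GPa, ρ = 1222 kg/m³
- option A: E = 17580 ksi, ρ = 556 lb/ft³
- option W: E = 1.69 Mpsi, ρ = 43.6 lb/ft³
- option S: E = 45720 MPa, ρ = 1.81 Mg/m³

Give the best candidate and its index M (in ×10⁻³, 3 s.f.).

option W, M = 3.25×10⁻³

Convert each candidate to consistent units, then evaluate M:
  option B: E = 3.789 GPa, ρ = 1320 kg/m³
  option X: E = 199.4 GPa, ρ = 7970 kg/m³
  option D: E = 72.70 GPa, ρ = 2810 kg/m³
  option G: E = 2.790 GPa, ρ = 1222 kg/m³
  option A: E = 121.2 GPa, ρ = 8906 kg/m³
  option W: E = 11.65 GPa, ρ = 698.4 kg/m³
  option S: E = 45.72 GPa, ρ = 1810 kg/m³
  option W: M = 3.25×10⁻³
  option S: M = 1.98×10⁻³
  option D: M = 1.49×10⁻³
  option B: M = 1.18×10⁻³
  option G: M = 1.15×10⁻³
  option X: M = 0.733×10⁻³
  option A: M = 0.556×10⁻³
Highest index: option W.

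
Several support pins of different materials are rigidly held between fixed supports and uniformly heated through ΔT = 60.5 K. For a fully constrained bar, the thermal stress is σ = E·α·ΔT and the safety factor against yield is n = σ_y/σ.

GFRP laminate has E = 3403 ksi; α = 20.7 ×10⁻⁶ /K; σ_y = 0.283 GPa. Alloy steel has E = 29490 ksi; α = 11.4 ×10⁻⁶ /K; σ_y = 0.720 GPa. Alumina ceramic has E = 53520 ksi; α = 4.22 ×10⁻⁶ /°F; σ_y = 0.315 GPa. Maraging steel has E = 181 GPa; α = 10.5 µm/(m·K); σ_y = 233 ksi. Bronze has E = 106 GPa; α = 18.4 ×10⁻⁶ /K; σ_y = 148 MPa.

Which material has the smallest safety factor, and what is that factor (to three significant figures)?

Converting E to GPa, α to ×10⁻⁶/K, σ_y to MPa, then σ and n for each:
  GFRP laminate: E = 23.46, α = 20.7, σ_y = 283.0 → σ = 29.4 MPa, n = 9.63
  alloy steel: E = 203.3, α = 11.4, σ_y = 720.0 → σ = 140 MPa, n = 5.13
  alumina ceramic: E = 369.0, α = 7.60, σ_y = 315.0 → σ = 170 MPa, n = 1.86
  maraging steel: E = 181.0, α = 10.5, σ_y = 1606 → σ = 115 MPa, n = 14.0
  bronze: E = 106.0, α = 18.4, σ_y = 148.0 → σ = 118 MPa, n = 1.25
Bronze has the lowest safety factor, n = 1.25.

bronze, n = 1.25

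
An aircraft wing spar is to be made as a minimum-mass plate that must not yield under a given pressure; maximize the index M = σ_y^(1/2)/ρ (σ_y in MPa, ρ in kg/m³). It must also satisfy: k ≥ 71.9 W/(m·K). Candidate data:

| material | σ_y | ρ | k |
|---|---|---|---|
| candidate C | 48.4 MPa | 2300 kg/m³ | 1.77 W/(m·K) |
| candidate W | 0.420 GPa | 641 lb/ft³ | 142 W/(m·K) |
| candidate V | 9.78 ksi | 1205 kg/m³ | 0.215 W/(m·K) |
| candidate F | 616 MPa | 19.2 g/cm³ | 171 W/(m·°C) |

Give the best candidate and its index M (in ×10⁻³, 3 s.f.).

candidate W, M = 2.00×10⁻³

Screen on constraints: k ≥ 71.9 W/(m·K). Survivors: candidate W, candidate F.
Normalizing units and computing the index:
  candidate W: σ_y = 420.0 MPa, ρ = 10270 kg/m³
  candidate F: σ_y = 616.0 MPa, ρ = 19200 kg/m³
  candidate W: M = 2.00×10⁻³
  candidate F: M = 1.29×10⁻³
Candidate W has the largest M.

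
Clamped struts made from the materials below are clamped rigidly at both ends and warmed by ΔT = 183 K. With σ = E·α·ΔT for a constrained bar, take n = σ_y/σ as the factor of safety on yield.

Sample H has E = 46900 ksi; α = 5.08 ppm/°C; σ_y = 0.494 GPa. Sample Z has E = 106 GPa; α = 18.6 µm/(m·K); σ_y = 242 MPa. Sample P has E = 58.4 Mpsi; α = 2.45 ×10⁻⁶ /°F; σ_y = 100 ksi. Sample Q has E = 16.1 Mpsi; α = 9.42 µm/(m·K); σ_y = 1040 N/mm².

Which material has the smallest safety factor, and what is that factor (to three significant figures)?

sample Z, n = 0.671

Converting E to GPa, α to ×10⁻⁶/K, σ_y to MPa, then σ and n for each:
  sample H: E = 323.4, α = 5.08, σ_y = 494.0 → σ = 301 MPa, n = 1.64
  sample Z: E = 106.0, α = 18.6, σ_y = 242.0 → σ = 361 MPa, n = 0.671
  sample P: E = 402.7, α = 4.41, σ_y = 689.5 → σ = 325 MPa, n = 2.12
  sample Q: E = 111.0, α = 9.42, σ_y = 1040 → σ = 191 MPa, n = 5.43
Smallest n: sample Z with n = 0.671.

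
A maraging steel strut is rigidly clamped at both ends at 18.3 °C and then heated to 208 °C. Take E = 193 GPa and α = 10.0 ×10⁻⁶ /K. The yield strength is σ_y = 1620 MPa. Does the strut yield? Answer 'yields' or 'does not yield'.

does not yield

ΔT = 189.7 K. Constrained thermal stress σ = E·α·ΔT = 193.0×10³ MPa × 10.0×10⁻⁶ × 189.7 = 366 MPa (compressive).
Compare to σ_y = 1620 MPa: σ < σ_y, so it does not yield.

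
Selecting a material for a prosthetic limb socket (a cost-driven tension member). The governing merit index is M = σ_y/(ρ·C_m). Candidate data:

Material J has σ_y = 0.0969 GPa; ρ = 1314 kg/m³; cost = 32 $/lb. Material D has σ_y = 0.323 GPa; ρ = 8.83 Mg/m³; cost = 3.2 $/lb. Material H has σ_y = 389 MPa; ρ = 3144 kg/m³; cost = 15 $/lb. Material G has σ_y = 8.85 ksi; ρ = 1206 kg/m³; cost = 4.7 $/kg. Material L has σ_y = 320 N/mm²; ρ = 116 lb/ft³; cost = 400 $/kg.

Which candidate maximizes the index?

Normalizing units and computing the index:
  material J: σ_y = 96.90 MPa, ρ = 1314 kg/m³, cost = 70.55 $/kg
  material D: σ_y = 323.0 MPa, ρ = 8830 kg/m³, cost = 7.055 $/kg
  material H: σ_y = 389.0 MPa, ρ = 3144 kg/m³, cost = 33.07 $/kg
  material G: σ_y = 61.02 MPa, ρ = 1206 kg/m³, cost = 4.700 $/kg
  material L: σ_y = 320.0 MPa, ρ = 1858 kg/m³, cost = 400.0 $/kg
  material G: M = 10.8 kN·m per $
  material D: M = 5.19 kN·m per $
  material H: M = 3.74 kN·m per $
  material J: M = 1.05 kN·m per $
  material L: M = 0.431 kN·m per $
Material G ranks first.

material G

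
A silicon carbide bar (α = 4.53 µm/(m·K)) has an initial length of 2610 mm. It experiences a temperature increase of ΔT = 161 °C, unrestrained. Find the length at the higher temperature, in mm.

ΔL = α·L₀·ΔT = 4.53×10⁻⁶ × 2610 mm × 161.0 K = 1.90 mm.
L = L₀ + ΔL = 2610 + 1.90 = 2611.9 mm.

2611.9 mm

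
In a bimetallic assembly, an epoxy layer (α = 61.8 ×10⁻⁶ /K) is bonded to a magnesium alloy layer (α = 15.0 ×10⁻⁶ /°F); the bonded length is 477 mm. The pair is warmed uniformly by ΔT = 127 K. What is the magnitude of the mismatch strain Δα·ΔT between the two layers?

4.42×10⁻³

magnesium alloy: α = 15.0×10⁻⁶/°F × 9/5 = 27.0×10⁻⁶/K.
Δα = |61.8 − 27.0|×10⁻⁶/K = 34.8×10⁻⁶/K.
Mismatch strain = Δα·ΔT = 34.8×10⁻⁶ × 127.0 = 4.42×10⁻³.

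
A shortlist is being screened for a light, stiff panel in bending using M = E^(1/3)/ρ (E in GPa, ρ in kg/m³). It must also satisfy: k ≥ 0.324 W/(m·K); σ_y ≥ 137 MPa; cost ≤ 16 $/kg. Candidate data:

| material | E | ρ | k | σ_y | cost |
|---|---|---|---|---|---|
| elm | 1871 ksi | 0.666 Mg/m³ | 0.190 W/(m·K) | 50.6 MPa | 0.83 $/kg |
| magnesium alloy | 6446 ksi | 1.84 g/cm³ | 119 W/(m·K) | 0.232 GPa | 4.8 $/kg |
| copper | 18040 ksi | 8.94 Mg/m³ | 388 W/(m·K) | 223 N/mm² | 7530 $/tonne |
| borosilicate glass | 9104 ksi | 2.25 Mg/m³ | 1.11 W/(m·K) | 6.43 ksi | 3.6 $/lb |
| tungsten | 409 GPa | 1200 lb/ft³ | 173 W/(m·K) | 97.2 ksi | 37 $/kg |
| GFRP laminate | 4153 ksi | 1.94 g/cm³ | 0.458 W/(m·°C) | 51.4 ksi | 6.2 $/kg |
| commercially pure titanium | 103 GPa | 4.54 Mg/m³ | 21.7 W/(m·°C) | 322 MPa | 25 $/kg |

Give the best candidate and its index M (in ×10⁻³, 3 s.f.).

Screen on constraints: k ≥ 0.324 W/(m·K); σ_y ≥ 137 MPa; cost ≤ 16 $/kg. Survivors: magnesium alloy, copper, GFRP laminate.
After converting to SI:
  magnesium alloy: E = 44.44 GPa, ρ = 1840 kg/m³
  copper: E = 124.4 GPa, ρ = 8940 kg/m³
  GFRP laminate: E = 28.63 GPa, ρ = 1940 kg/m³
  magnesium alloy: M = 1.93×10⁻³
  GFRP laminate: M = 1.58×10⁻³
  copper: M = 0.558×10⁻³
The maximum is for magnesium alloy.

magnesium alloy, M = 1.93×10⁻³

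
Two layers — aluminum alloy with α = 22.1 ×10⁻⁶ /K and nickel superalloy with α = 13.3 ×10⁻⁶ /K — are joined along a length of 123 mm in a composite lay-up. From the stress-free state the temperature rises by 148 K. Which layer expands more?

α(aluminum alloy) = 22.1×10⁻⁶/K vs α(nickel superalloy) = 13.3×10⁻⁶/K.
Higher α expands more for the same ΔT: aluminum alloy.

aluminum alloy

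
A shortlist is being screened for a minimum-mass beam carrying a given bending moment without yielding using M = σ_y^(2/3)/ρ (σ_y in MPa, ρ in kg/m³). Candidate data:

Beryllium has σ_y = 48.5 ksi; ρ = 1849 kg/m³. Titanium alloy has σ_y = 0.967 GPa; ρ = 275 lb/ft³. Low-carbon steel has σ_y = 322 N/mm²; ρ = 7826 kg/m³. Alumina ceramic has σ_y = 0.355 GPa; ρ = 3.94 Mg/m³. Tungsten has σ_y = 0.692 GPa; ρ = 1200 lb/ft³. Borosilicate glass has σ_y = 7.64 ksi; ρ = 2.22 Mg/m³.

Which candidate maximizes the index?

beryllium

Putting every candidate on a common basis:
  beryllium: σ_y = 334.4 MPa, ρ = 1849 kg/m³
  titanium alloy: σ_y = 967.0 MPa, ρ = 4405 kg/m³
  low-carbon steel: σ_y = 322.0 MPa, ρ = 7826 kg/m³
  alumina ceramic: σ_y = 355.0 MPa, ρ = 3940 kg/m³
  tungsten: σ_y = 692.0 MPa, ρ = 19220 kg/m³
  borosilicate glass: σ_y = 52.68 MPa, ρ = 2220 kg/m³
  beryllium: M = 26.1×10⁻³
  titanium alloy: M = 22.2×10⁻³
  alumina ceramic: M = 12.7×10⁻³
  borosilicate glass: M = 6.33×10⁻³
  low-carbon steel: M = 6.00×10⁻³
  tungsten: M = 4.07×10⁻³
Beryllium has the largest M.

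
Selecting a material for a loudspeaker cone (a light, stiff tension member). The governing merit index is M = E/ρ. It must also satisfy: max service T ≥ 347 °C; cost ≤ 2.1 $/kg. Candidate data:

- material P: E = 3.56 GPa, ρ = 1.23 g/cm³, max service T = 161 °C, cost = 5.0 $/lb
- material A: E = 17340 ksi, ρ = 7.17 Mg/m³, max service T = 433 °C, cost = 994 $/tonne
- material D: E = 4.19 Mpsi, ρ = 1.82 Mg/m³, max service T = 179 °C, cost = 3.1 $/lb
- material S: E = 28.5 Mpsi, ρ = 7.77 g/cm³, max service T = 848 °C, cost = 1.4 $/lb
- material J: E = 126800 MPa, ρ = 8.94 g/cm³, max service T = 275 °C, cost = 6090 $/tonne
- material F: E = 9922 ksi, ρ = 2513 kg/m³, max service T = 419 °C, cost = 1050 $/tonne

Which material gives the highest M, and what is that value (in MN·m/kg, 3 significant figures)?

material F, M = 27.2 MN·m/kg

Screen on constraints: max service T ≥ 347 °C; cost ≤ 2.1 $/kg. Survivors: material A, material F.
Putting every candidate on a common basis:
  material A: E = 119.6 GPa, ρ = 7170 kg/m³
  material F: E = 68.41 GPa, ρ = 2513 kg/m³
  material F: M = 27.2 MN·m/kg
  material A: M = 16.7 MN·m/kg
The maximum is for material F.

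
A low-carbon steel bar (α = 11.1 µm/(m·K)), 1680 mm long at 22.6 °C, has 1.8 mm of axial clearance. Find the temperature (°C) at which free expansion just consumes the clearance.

α·L₀·ΔT = 1.8 mm ⇒ ΔT = 1.8 / (11.1×10⁻⁶ × 1680.0) = 96.53 K.
T = 22.6 + 96.53 = 119.1 °C.

119 °C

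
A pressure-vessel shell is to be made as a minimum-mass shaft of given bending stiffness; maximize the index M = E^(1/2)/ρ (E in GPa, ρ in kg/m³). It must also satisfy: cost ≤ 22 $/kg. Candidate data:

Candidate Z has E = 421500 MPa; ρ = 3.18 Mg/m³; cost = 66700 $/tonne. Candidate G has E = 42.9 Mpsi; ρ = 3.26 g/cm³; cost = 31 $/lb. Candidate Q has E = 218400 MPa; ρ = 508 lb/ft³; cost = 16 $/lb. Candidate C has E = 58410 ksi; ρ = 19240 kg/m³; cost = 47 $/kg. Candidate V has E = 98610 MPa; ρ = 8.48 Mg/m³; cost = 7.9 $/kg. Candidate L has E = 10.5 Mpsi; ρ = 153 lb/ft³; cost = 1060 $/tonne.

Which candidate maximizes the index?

Screen on constraints: cost ≤ 22 $/kg. Survivors: candidate V, candidate L.
Normalizing units and computing the index:
  candidate V: E = 98.61 GPa, ρ = 8480 kg/m³
  candidate L: E = 72.39 GPa, ρ = 2451 kg/m³
  candidate L: M = 3.47×10⁻³
  candidate V: M = 1.17×10⁻³
Candidate L has the largest M.

candidate L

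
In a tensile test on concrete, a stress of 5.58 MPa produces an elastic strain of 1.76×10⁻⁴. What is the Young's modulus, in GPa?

31.7 GPa

E = σ/ε = 5.58 MPa / 1.76×10⁻⁴ = 31700 MPa = 31.7 GPa.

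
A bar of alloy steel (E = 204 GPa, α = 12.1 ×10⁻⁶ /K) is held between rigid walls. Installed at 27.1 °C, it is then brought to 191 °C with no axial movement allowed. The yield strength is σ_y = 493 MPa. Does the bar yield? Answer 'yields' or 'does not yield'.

ΔT = 163.9 K. Constrained thermal stress σ = E·α·ΔT = 204.0×10³ MPa × 12.1×10⁻⁶ × 163.9 = 405 MPa (compressive).
Compare to σ_y = 493 MPa: σ < σ_y, so it does not yield.

does not yield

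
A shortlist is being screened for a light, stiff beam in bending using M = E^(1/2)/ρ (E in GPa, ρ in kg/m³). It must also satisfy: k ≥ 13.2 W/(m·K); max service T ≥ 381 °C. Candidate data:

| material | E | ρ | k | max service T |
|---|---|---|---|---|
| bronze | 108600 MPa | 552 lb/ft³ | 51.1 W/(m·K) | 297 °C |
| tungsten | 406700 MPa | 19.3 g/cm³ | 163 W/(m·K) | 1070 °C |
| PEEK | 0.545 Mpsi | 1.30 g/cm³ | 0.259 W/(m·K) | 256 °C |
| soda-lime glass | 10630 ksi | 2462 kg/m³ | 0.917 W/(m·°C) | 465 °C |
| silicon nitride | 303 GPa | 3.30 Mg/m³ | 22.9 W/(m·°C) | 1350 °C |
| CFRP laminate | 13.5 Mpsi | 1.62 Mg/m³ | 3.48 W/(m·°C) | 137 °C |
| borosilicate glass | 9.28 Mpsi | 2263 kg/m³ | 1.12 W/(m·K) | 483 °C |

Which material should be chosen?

silicon nitride

Screen on constraints: k ≥ 13.2 W/(m·K); max service T ≥ 381 °C. Survivors: tungsten, silicon nitride.
Putting every candidate on a common basis:
  tungsten: E = 406.7 GPa, ρ = 19300 kg/m³
  silicon nitride: E = 303.0 GPa, ρ = 3300 kg/m³
  silicon nitride: M = 5.27×10⁻³
  tungsten: M = 1.04×10⁻³
Silicon nitride ranks first.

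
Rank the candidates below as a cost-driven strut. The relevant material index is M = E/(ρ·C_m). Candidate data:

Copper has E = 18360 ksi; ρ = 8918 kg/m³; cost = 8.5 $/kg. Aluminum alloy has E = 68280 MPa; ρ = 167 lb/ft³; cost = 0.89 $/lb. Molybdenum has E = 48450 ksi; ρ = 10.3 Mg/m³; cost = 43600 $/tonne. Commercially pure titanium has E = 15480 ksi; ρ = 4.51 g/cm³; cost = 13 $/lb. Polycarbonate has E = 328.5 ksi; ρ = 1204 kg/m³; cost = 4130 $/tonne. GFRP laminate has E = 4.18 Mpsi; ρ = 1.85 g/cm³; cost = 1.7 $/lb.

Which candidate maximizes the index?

aluminum alloy

Normalizing units and computing the index:
  copper: E = 126.6 GPa, ρ = 8918 kg/m³, cost = 8.500 $/kg
  aluminum alloy: E = 68.28 GPa, ρ = 2675 kg/m³, cost = 1.962 $/kg
  molybdenum: E = 334.1 GPa, ρ = 10300 kg/m³, cost = 43.60 $/kg
  commercially pure titanium: E = 106.7 GPa, ρ = 4510 kg/m³, cost = 28.66 $/kg
  polycarbonate: E = 2.265 GPa, ρ = 1204 kg/m³, cost = 4.130 $/kg
  GFRP laminate: E = 28.82 GPa, ρ = 1850 kg/m³, cost = 3.748 $/kg
  aluminum alloy: M = 13.0 MN·m per $
  GFRP laminate: M = 4.16 MN·m per $
  copper: M = 1.67 MN·m per $
  commercially pure titanium: M = 0.826 MN·m per $
  molybdenum: M = 0.744 MN·m per $
  polycarbonate: M = 0.455 MN·m per $
Aluminum alloy has the largest M.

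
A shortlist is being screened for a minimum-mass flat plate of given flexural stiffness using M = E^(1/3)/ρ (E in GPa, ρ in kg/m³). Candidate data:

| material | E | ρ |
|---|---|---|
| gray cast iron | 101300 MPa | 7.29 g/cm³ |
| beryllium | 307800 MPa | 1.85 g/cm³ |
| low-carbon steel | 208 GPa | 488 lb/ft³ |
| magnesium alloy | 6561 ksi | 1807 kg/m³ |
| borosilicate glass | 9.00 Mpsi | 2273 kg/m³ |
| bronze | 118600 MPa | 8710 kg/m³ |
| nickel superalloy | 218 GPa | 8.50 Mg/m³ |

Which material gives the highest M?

beryllium

After converting to SI:
  gray cast iron: E = 101.3 GPa, ρ = 7290 kg/m³
  beryllium: E = 307.8 GPa, ρ = 1850 kg/m³
  low-carbon steel: E = 208.0 GPa, ρ = 7817 kg/m³
  magnesium alloy: E = 45.24 GPa, ρ = 1807 kg/m³
  borosilicate glass: E = 62.05 GPa, ρ = 2273 kg/m³
  bronze: E = 118.6 GPa, ρ = 8710 kg/m³
  nickel superalloy: E = 218.0 GPa, ρ = 8500 kg/m³
  beryllium: M = 3.65×10⁻³
  magnesium alloy: M = 1.97×10⁻³
  borosilicate glass: M = 1.74×10⁻³
  low-carbon steel: M = 0.758×10⁻³
  nickel superalloy: M = 0.708×10⁻³
  gray cast iron: M = 0.639×10⁻³
  bronze: M = 0.564×10⁻³
Highest index: beryllium.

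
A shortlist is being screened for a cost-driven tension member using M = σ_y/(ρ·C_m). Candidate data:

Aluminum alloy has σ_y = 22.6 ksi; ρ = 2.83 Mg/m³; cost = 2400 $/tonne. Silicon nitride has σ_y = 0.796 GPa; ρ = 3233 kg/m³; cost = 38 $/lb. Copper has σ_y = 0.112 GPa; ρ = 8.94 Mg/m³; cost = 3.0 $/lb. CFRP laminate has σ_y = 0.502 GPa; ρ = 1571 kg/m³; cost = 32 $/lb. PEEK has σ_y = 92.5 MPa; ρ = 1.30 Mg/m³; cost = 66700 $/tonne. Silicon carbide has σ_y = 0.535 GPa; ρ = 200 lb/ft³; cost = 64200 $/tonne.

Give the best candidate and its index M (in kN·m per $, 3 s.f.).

aluminum alloy, M = 22.9 kN·m per $

In SI units:
  aluminum alloy: σ_y = 155.8 MPa, ρ = 2830 kg/m³, cost = 2.400 $/kg
  silicon nitride: σ_y = 796.0 MPa, ρ = 3233 kg/m³, cost = 83.77 $/kg
  copper: σ_y = 112.0 MPa, ρ = 8940 kg/m³, cost = 6.614 $/kg
  CFRP laminate: σ_y = 502.0 MPa, ρ = 1571 kg/m³, cost = 70.55 $/kg
  PEEK: σ_y = 92.50 MPa, ρ = 1300 kg/m³, cost = 66.70 $/kg
  silicon carbide: σ_y = 535.0 MPa, ρ = 3204 kg/m³, cost = 64.20 $/kg
  aluminum alloy: M = 22.9 kN·m per $
  CFRP laminate: M = 4.53 kN·m per $
  silicon nitride: M = 2.94 kN·m per $
  silicon carbide: M = 2.60 kN·m per $
  copper: M = 1.89 kN·m per $
  PEEK: M = 1.07 kN·m per $
The maximum is for aluminum alloy.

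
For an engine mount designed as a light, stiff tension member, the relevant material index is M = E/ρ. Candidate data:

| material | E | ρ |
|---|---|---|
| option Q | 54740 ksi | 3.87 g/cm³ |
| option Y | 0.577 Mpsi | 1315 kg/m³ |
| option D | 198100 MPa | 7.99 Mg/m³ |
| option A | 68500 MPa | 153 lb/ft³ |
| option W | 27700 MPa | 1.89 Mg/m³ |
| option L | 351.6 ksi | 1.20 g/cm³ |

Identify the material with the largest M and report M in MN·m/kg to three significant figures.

After converting to SI:
  option Q: E = 377.4 GPa, ρ = 3870 kg/m³
  option Y: E = 3.978 GPa, ρ = 1315 kg/m³
  option D: E = 198.1 GPa, ρ = 7990 kg/m³
  option A: E = 68.50 GPa, ρ = 2451 kg/m³
  option W: E = 27.70 GPa, ρ = 1890 kg/m³
  option L: E = 2.424 GPa, ρ = 1200 kg/m³
  option Q: M = 97.5 MN·m/kg
  option A: M = 27.9 MN·m/kg
  option D: M = 24.8 MN·m/kg
  option W: M = 14.7 MN·m/kg
  option Y: M = 3.03 MN·m/kg
  option L: M = 2.02 MN·m/kg
The maximum is for option Q.

option Q, M = 97.5 MN·m/kg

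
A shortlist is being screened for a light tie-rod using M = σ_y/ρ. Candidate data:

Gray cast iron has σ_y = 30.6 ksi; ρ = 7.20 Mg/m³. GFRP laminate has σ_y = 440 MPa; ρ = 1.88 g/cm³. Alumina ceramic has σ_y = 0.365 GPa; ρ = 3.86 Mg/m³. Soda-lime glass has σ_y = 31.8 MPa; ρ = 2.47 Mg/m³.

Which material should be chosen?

GFRP laminate

Normalizing units and computing the index:
  gray cast iron: σ_y = 211.0 MPa, ρ = 7200 kg/m³
  GFRP laminate: σ_y = 440.0 MPa, ρ = 1880 kg/m³
  alumina ceramic: σ_y = 365.0 MPa, ρ = 3860 kg/m³
  soda-lime glass: σ_y = 31.80 MPa, ρ = 2470 kg/m³
  GFRP laminate: M = 234 kN·m/kg
  alumina ceramic: M = 94.6 kN·m/kg
  gray cast iron: M = 29.3 kN·m/kg
  soda-lime glass: M = 12.9 kN·m/kg
Highest index: GFRP laminate.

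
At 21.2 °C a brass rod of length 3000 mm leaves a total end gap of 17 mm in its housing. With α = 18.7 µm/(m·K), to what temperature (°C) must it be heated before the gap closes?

α·L₀·ΔT = 17.0 mm ⇒ ΔT = 17.0 / (18.7×10⁻⁶ × 3000.0) = 303.0 K.
T = 21.2 + 303.0 = 324.2 °C.

324 °C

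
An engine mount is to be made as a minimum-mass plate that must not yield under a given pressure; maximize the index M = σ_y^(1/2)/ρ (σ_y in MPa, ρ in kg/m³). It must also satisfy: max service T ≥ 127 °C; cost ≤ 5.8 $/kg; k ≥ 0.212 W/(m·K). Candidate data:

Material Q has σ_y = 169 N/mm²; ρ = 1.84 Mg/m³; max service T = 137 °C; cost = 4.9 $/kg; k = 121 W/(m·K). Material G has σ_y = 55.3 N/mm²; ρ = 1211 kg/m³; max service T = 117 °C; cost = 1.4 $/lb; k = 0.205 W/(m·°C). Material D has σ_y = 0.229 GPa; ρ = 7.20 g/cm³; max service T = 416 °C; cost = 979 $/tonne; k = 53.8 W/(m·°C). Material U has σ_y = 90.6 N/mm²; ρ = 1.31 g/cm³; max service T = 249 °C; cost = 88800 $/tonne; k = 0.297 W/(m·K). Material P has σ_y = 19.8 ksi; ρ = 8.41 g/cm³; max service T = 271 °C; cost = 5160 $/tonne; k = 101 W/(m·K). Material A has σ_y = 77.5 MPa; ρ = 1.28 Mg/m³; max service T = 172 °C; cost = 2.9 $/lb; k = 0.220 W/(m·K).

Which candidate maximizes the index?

Screen on constraints: max service T ≥ 127 °C; cost ≤ 5.8 $/kg; k ≥ 0.212 W/(m·K). Survivors: material Q, material D, material P.
In SI units:
  material Q: σ_y = 169.0 MPa, ρ = 1840 kg/m³
  material D: σ_y = 229.0 MPa, ρ = 7200 kg/m³
  material P: σ_y = 136.5 MPa, ρ = 8410 kg/m³
  material Q: M = 7.07×10⁻³
  material D: M = 2.10×10⁻³
  material P: M = 1.39×10⁻³
Material Q has the largest M.

material Q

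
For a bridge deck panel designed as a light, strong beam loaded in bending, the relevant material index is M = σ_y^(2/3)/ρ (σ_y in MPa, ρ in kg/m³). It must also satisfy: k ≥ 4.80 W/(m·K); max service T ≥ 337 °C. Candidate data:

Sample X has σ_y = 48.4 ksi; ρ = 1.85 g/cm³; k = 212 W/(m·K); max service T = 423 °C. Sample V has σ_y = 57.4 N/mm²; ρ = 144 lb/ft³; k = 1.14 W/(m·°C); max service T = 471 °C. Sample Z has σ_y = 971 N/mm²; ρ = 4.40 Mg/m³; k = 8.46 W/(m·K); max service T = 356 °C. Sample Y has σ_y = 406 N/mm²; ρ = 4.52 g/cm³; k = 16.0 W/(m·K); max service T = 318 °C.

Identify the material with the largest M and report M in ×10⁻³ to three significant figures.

sample X, M = 26.0×10⁻³

Screen on constraints: k ≥ 4.80 W/(m·K); max service T ≥ 337 °C. Survivors: sample X, sample Z.
Putting every candidate on a common basis:
  sample X: σ_y = 333.7 MPa, ρ = 1850 kg/m³
  sample Z: σ_y = 971.0 MPa, ρ = 4400 kg/m³
  sample X: M = 26.0×10⁻³
  sample Z: M = 22.3×10⁻³
The maximum is for sample X.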